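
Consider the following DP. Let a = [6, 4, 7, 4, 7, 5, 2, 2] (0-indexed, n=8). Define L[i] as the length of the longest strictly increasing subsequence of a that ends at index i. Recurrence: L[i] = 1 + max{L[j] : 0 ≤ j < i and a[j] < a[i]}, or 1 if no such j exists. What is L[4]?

2

   i    0    1    2    3    4    5    6    7
a[i]    6    4    7    4    7    5    2    2
L[i]    1    1    2    1    2    2    1    1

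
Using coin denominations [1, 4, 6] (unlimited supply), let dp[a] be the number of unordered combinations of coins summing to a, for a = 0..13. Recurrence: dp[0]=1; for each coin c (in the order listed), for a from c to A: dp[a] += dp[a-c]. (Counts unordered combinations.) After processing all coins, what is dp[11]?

5

after  coin     0     1     2     3     4     5     6     7     8     9    10    11    12    13
          1     1     1     1     1     1     1     1     1     1     1     1     1     1     1
          4     1     1     1     1     2     2     2     2     3     3     3     3     4     4
          6     1     1     1     1     2     2     3     3     4     4     5     5     7     7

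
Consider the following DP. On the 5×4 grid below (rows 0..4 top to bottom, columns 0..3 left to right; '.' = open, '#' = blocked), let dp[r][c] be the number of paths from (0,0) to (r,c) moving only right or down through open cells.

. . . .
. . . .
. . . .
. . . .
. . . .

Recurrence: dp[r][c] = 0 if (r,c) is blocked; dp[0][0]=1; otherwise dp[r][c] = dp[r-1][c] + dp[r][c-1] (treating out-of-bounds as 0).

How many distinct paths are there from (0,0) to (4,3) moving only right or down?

35

r\c   0   1   2   3
  0   1   1   1   1
  1   1   2   3   4
  2   1   3   6  10
  3   1   4  10  20
  4   1   5  15  35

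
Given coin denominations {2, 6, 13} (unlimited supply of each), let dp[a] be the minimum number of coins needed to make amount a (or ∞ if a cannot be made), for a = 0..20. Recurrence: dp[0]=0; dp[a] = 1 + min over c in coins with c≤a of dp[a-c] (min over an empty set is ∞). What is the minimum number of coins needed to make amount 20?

4

 a  0  1  2  3  4  5  6  7  8  9 10 11 12 13 14 15 16 17 18 19 20
dp  0  -  1  -  2  -  1  -  2  -  3  -  2  1  3  2  4  3  3  2  4
(- denotes ∞ / unreachable)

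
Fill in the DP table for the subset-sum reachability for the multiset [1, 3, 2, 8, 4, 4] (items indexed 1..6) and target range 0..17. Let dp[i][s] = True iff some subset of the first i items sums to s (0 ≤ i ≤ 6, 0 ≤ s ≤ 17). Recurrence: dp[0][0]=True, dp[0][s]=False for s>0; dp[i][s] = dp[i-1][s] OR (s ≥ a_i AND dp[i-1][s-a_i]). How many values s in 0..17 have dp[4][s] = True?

i\s   0   1   2   3   4   5   6   7   8   9  10  11  12  13  14  15  16  17
  0   T   F   F   F   F   F   F   F   F   F   F   F   F   F   F   F   F   F
  1   T   T   F   F   F   F   F   F   F   F   F   F   F   F   F   F   F   F
  2   T   T   F   T   T   F   F   F   F   F   F   F   F   F   F   F   F   F
  3   T   T   T   T   T   T   T   F   F   F   F   F   F   F   F   F   F   F
  4   T   T   T   T   T   T   T   F   T   T   T   T   T   T   T   F   F   F
  5   T   T   T   T   T   T   T   T   T   T   T   T   T   T   T   T   T   T
  6   T   T   T   T   T   T   T   T   T   T   T   T   T   T   T   T   T   T

14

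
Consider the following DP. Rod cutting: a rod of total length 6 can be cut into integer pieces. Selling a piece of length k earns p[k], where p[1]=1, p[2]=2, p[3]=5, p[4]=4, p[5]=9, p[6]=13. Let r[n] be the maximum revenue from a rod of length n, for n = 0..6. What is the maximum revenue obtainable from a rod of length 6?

13

   n    0    1    2    3    4    5    6
r[n]    0    1    2    5    6    9   13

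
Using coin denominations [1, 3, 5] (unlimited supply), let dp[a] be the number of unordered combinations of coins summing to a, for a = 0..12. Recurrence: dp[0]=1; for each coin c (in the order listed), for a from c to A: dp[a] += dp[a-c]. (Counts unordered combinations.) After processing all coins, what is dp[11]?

8

after  coin     0     1     2     3     4     5     6     7     8     9    10    11    12
          1     1     1     1     1     1     1     1     1     1     1     1     1     1
          3     1     1     1     2     2     2     3     3     3     4     4     4     5
          5     1     1     1     2     2     3     4     4     5     6     7     8     9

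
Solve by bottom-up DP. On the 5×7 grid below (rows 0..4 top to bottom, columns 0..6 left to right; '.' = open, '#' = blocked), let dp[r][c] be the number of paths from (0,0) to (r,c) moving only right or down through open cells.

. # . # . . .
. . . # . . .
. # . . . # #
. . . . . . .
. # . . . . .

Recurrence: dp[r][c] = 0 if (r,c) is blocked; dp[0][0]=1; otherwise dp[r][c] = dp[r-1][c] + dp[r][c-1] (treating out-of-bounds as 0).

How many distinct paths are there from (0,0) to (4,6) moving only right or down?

17

r\c   0   1   2   3   4   5   6
  0   1   0   0   0   0   0   0
  1   1   1   1   0   0   0   0
  2   1   0   1   1   1   0   0
  3   1   1   2   3   4   4   4
  4   1   0   2   5   9  13  17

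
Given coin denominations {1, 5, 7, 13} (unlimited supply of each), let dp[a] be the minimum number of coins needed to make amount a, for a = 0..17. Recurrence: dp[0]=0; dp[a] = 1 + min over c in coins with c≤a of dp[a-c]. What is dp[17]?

3

 a  0  1  2  3  4  5  6  7  8  9 10 11 12 13 14 15 16 17
dp  0  1  2  3  4  1  2  1  2  3  2  3  2  1  2  3  4  3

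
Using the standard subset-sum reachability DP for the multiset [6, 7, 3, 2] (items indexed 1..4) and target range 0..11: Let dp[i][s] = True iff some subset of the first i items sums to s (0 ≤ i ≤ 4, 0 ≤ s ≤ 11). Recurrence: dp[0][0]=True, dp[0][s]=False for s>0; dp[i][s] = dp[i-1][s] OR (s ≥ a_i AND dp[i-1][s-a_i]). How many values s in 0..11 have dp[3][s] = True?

6

i\s   0   1   2   3   4   5   6   7   8   9  10  11
  0   T   F   F   F   F   F   F   F   F   F   F   F
  1   T   F   F   F   F   F   T   F   F   F   F   F
  2   T   F   F   F   F   F   T   T   F   F   F   F
  3   T   F   F   T   F   F   T   T   F   T   T   F
  4   T   F   T   T   F   T   T   T   T   T   T   T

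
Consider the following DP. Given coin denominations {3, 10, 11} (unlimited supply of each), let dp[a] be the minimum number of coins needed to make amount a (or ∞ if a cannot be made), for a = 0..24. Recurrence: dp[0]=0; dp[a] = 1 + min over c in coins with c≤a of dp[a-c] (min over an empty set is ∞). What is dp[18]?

 a  0  1  2  3  4  5  6  7  8  9 10 11 12 13 14 15 16 17 18 19 20 21 22 23 24
dp  0  -  -  1  -  -  2  -  -  3  1  1  4  2  2  5  3  3  6  4  2  2  2  3  3
(- denotes ∞ / unreachable)

6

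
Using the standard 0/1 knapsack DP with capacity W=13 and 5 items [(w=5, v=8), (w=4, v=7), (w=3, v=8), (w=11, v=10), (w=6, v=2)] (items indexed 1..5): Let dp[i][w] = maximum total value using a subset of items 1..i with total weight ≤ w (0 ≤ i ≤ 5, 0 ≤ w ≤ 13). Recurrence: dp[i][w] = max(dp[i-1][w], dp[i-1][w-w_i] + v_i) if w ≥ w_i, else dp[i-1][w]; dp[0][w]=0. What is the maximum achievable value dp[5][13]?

i\w   0   1   2   3   4   5   6   7   8   9  10  11  12  13
  0   0   0   0   0   0   0   0   0   0   0   0   0   0   0
  1   0   0   0   0   0   8   8   8   8   8   8   8   8   8
  2   0   0   0   0   7   8   8   8   8  15  15  15  15  15
  3   0   0   0   8   8   8   8  15  16  16  16  16  23  23
  4   0   0   0   8   8   8   8  15  16  16  16  16  23  23
  5   0   0   0   8   8   8   8  15  16  16  16  16  23  23

23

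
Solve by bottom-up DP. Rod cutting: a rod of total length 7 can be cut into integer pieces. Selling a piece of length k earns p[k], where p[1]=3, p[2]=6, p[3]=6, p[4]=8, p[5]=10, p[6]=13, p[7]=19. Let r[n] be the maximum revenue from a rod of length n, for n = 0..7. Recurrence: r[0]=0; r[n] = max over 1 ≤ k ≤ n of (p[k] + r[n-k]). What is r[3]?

9

   n    0    1    2    3    4    5    6    7
r[n]    0    3    6    9   12   15   18   21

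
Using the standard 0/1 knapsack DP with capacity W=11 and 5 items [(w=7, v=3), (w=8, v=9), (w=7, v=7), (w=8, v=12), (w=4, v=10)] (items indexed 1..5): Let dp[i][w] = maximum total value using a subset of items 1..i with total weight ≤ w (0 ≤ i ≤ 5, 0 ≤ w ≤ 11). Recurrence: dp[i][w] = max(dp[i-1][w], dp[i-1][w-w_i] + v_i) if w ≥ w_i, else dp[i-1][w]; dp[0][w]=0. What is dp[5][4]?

i\w   0   1   2   3   4   5   6   7   8   9  10  11
  0   0   0   0   0   0   0   0   0   0   0   0   0
  1   0   0   0   0   0   0   0   3   3   3   3   3
  2   0   0   0   0   0   0   0   3   9   9   9   9
  3   0   0   0   0   0   0   0   7   9   9   9   9
  4   0   0   0   0   0   0   0   7  12  12  12  12
  5   0   0   0   0  10  10  10  10  12  12  12  17

10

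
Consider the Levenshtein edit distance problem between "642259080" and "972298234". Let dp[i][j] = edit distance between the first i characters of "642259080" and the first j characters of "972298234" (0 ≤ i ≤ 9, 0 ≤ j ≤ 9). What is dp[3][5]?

4

   ''  9  7  2  2  9  8  2  3  4
''  0  1  2  3  4  5  6  7  8  9
 6  1  1  2  3  4  5  6  7  8  9
 4  2  2  2  3  4  5  6  7  8  8
 2  3  3  3  2  3  4  5  6  7  8
 2  4  4  4  3  2  3  4  5  6  7
 5  5  5  5  4  3  3  4  5  6  7
 9  6  5  6  5  4  3  4  5  6  7
 0  7  6  6  6  5  4  4  5  6  7
 8  8  7  7  7  6  5  4  5  6  7
 0  9  8  8  8  7  6  5  5  6  7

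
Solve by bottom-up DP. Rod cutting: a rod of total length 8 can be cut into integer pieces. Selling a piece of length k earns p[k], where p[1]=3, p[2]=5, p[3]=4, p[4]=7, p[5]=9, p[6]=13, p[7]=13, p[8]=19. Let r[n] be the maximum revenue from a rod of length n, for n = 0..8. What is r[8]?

   n    0    1    2    3    4    5    6    7    8
r[n]    0    3    6    9   12   15   18   21   24

24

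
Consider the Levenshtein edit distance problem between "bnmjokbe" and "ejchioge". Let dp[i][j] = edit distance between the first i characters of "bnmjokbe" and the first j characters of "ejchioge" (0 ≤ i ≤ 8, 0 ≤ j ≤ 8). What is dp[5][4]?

   ''  e  j  c  h  i  o  g  e
''  0  1  2  3  4  5  6  7  8
 b  1  1  2  3  4  5  6  7  8
 n  2  2  2  3  4  5  6  7  8
 m  3  3  3  3  4  5  6  7  8
 j  4  4  3  4  4  5  6  7  8
 o  5  5  4  4  5  5  5  6  7
 k  6  6  5  5  5  6  6  6  7
 b  7  7  6  6  6  6  7  7  7
 e  8  7  7  7  7  7  7  8  7

5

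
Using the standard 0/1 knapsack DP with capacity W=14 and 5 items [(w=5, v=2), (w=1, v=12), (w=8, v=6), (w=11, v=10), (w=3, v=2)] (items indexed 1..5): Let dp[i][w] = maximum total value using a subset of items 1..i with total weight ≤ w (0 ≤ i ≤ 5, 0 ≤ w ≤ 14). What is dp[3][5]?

12

i\w   0   1   2   3   4   5   6   7   8   9  10  11  12  13  14
  0   0   0   0   0   0   0   0   0   0   0   0   0   0   0   0
  1   0   0   0   0   0   2   2   2   2   2   2   2   2   2   2
  2   0  12  12  12  12  12  14  14  14  14  14  14  14  14  14
  3   0  12  12  12  12  12  14  14  14  18  18  18  18  18  20
  4   0  12  12  12  12  12  14  14  14  18  18  18  22  22  22
  5   0  12  12  12  14  14  14  14  14  18  18  18  22  22  22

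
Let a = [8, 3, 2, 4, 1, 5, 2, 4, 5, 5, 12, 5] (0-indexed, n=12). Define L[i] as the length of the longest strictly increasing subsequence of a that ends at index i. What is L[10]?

   i    0    1    2    3    4    5    6    7    8    9   10   11
a[i]    8    3    2    4    1    5    2    4    5    5   12    5
L[i]    1    1    1    2    1    3    2    3    4    4    5    4

5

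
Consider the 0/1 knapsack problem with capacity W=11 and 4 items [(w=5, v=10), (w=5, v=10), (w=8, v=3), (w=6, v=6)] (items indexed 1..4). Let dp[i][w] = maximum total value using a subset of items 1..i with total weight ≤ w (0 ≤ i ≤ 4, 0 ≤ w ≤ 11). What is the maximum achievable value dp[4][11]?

i\w   0   1   2   3   4   5   6   7   8   9  10  11
  0   0   0   0   0   0   0   0   0   0   0   0   0
  1   0   0   0   0   0  10  10  10  10  10  10  10
  2   0   0   0   0   0  10  10  10  10  10  20  20
  3   0   0   0   0   0  10  10  10  10  10  20  20
  4   0   0   0   0   0  10  10  10  10  10  20  20

20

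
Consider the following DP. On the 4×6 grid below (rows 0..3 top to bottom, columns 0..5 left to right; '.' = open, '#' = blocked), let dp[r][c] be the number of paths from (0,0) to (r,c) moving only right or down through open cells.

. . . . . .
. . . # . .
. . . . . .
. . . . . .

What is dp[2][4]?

r\c   0   1   2   3   4   5
  0   1   1   1   1   1   1
  1   1   2   3   0   1   2
  2   1   3   6   6   7   9
  3   1   4  10  16  23  32

7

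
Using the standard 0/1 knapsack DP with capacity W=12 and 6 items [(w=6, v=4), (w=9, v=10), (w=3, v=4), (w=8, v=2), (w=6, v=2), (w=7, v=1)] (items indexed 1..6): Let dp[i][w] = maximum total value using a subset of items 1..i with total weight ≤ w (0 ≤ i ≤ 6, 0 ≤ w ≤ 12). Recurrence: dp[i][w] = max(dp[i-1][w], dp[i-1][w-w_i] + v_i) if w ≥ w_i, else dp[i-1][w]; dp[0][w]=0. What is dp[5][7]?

4

i\w   0   1   2   3   4   5   6   7   8   9  10  11  12
  0   0   0   0   0   0   0   0   0   0   0   0   0   0
  1   0   0   0   0   0   0   4   4   4   4   4   4   4
  2   0   0   0   0   0   0   4   4   4  10  10  10  10
  3   0   0   0   4   4   4   4   4   4  10  10  10  14
  4   0   0   0   4   4   4   4   4   4  10  10  10  14
  5   0   0   0   4   4   4   4   4   4  10  10  10  14
  6   0   0   0   4   4   4   4   4   4  10  10  10  14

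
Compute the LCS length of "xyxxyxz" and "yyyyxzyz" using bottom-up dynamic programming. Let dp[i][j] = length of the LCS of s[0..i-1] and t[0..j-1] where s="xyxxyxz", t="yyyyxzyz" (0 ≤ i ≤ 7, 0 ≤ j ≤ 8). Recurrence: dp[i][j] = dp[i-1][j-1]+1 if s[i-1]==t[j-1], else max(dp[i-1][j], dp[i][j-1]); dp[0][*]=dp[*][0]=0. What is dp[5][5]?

   ''  y  y  y  y  x  z  y  z
''  0  0  0  0  0  0  0  0  0
 x  0  0  0  0  0  1  1  1  1
 y  0  1  1  1  1  1  1  2  2
 x  0  1  1  1  1  2  2  2  2
 x  0  1  1  1  1  2  2  2  2
 y  0  1  2  2  2  2  2  3  3
 x  0  1  2  2  2  3  3  3  3
 z  0  1  2  2  2  3  4  4  4

2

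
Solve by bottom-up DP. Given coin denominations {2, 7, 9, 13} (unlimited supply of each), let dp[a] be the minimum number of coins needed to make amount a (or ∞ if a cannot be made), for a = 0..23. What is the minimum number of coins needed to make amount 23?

3

 a  0  1  2  3  4  5  6  7  8  9 10 11 12 13 14 15 16 17 18 19 20 21 22 23
dp  0  -  1  -  2  -  3  1  4  1  5  2  6  1  2  2  2  3  2  4  2  3  2  3
(- denotes ∞ / unreachable)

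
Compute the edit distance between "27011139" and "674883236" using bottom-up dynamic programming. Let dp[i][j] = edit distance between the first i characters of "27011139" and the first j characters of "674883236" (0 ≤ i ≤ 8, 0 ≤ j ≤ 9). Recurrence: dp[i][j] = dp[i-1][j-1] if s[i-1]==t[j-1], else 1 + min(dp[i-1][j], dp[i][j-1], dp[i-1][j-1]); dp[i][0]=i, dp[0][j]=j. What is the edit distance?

   ''  6  7  4  8  8  3  2  3  6
''  0  1  2  3  4  5  6  7  8  9
 2  1  1  2  3  4  5  6  6  7  8
 7  2  2  1  2  3  4  5  6  7  8
 0  3  3  2  2  3  4  5  6  7  8
 1  4  4  3  3  3  4  5  6  7  8
 1  5  5  4  4  4  4  5  6  7  8
 1  6  6  5  5  5  5  5  6  7  8
 3  7  7  6  6  6  6  5  6  6  7
 9  8  8  7  7  7  7  6  6  7  7

7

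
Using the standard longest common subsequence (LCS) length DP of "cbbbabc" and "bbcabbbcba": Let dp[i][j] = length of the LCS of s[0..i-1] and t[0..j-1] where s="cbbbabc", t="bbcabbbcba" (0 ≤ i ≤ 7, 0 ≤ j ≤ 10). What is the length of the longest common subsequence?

5

   ''  b  b  c  a  b  b  b  c  b  a
''  0  0  0  0  0  0  0  0  0  0  0
 c  0  0  0  1  1  1  1  1  1  1  1
 b  0  1  1  1  1  2  2  2  2  2  2
 b  0  1  2  2  2  2  3  3  3  3  3
 b  0  1  2  2  2  3  3  4  4  4  4
 a  0  1  2  2  3  3  3  4  4  4  5
 b  0  1  2  2  3  4  4  4  4  5  5
 c  0  1  2  3  3  4  4  4  5  5  5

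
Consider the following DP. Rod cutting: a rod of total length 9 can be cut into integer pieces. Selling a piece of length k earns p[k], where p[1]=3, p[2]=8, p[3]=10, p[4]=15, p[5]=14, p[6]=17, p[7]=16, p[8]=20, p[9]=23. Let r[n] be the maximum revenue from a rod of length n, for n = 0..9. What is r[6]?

   n    0    1    2    3    4    5    6    7    8    9
r[n]    0    3    8   11   16   19   24   27   32   35

24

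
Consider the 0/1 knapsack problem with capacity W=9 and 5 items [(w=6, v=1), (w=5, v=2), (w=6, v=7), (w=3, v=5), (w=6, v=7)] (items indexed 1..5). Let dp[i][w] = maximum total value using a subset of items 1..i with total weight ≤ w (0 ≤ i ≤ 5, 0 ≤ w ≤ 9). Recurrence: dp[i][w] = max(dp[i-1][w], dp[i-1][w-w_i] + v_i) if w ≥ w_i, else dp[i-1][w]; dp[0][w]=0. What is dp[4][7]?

i\w   0   1   2   3   4   5   6   7   8   9
  0   0   0   0   0   0   0   0   0   0   0
  1   0   0   0   0   0   0   1   1   1   1
  2   0   0   0   0   0   2   2   2   2   2
  3   0   0   0   0   0   2   7   7   7   7
  4   0   0   0   5   5   5   7   7   7  12
  5   0   0   0   5   5   5   7   7   7  12

7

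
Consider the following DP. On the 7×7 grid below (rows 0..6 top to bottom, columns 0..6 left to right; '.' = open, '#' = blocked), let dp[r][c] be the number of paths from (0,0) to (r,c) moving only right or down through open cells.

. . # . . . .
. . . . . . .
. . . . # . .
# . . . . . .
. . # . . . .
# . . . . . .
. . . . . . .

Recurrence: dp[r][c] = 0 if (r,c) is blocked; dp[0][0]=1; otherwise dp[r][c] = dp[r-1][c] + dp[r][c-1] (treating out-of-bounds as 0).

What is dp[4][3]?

r\c   0   1   2   3   4   5   6
  0   1   1   0   0   0   0   0
  1   1   2   2   2   2   2   2
  2   1   3   5   7   0   2   4
  3   0   3   8  15  15  17  21
  4   0   3   0  15  30  47  68
  5   0   3   3  18  48  95 163
  6   0   3   6  24  72 167 330

15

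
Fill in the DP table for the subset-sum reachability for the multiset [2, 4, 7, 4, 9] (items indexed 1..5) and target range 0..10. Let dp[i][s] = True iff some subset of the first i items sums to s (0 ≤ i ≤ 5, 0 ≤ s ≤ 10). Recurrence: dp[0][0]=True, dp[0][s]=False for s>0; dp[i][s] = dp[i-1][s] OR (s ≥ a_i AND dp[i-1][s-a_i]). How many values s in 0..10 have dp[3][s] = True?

6

i\s   0   1   2   3   4   5   6   7   8   9  10
  0   T   F   F   F   F   F   F   F   F   F   F
  1   T   F   T   F   F   F   F   F   F   F   F
  2   T   F   T   F   T   F   T   F   F   F   F
  3   T   F   T   F   T   F   T   T   F   T   F
  4   T   F   T   F   T   F   T   T   T   T   T
  5   T   F   T   F   T   F   T   T   T   T   T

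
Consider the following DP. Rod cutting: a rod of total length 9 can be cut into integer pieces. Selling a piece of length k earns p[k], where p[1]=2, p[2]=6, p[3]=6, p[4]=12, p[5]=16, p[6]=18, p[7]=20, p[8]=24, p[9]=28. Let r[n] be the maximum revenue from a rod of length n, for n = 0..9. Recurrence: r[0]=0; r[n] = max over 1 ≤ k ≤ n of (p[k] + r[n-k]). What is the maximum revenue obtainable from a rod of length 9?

28

   n    0    1    2    3    4    5    6    7    8    9
r[n]    0    2    6    8   12   16   18   22   24   28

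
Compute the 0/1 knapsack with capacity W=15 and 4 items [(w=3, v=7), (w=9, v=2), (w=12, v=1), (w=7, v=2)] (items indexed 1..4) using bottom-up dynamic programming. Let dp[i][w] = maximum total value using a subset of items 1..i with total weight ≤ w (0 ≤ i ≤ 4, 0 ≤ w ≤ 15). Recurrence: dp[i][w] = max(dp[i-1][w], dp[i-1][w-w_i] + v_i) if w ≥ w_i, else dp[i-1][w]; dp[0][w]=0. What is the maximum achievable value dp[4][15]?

9

i\w   0   1   2   3   4   5   6   7   8   9  10  11  12  13  14  15
  0   0   0   0   0   0   0   0   0   0   0   0   0   0   0   0   0
  1   0   0   0   7   7   7   7   7   7   7   7   7   7   7   7   7
  2   0   0   0   7   7   7   7   7   7   7   7   7   9   9   9   9
  3   0   0   0   7   7   7   7   7   7   7   7   7   9   9   9   9
  4   0   0   0   7   7   7   7   7   7   7   9   9   9   9   9   9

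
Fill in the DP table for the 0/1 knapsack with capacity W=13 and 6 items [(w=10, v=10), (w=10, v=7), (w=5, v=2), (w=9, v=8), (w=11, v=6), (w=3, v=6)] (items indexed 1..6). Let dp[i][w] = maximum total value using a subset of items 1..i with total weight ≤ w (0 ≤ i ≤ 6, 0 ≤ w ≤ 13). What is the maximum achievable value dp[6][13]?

16

i\w   0   1   2   3   4   5   6   7   8   9  10  11  12  13
  0   0   0   0   0   0   0   0   0   0   0   0   0   0   0
  1   0   0   0   0   0   0   0   0   0   0  10  10  10  10
  2   0   0   0   0   0   0   0   0   0   0  10  10  10  10
  3   0   0   0   0   0   2   2   2   2   2  10  10  10  10
  4   0   0   0   0   0   2   2   2   2   8  10  10  10  10
  5   0   0   0   0   0   2   2   2   2   8  10  10  10  10
  6   0   0   0   6   6   6   6   6   8   8  10  10  14  16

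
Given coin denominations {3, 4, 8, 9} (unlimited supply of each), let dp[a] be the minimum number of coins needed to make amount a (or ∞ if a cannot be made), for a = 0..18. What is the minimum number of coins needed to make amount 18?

2

 a  0  1  2  3  4  5  6  7  8  9 10 11 12 13 14 15 16 17 18
dp  0  -  -  1  1  -  2  2  1  1  3  2  2  2  3  3  2  2  2
(- denotes ∞ / unreachable)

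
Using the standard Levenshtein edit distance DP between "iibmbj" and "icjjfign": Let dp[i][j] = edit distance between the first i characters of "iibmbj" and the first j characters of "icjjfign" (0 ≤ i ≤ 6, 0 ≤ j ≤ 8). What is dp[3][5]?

   ''  i  c  j  j  f  i  g  n
''  0  1  2  3  4  5  6  7  8
 i  1  0  1  2  3  4  5  6  7
 i  2  1  1  2  3  4  4  5  6
 b  3  2  2  2  3  4  5  5  6
 m  4  3  3  3  3  4  5  6  6
 b  5  4  4  4  4  4  5  6  7
 j  6  5  5  4  4  5  5  6  7

4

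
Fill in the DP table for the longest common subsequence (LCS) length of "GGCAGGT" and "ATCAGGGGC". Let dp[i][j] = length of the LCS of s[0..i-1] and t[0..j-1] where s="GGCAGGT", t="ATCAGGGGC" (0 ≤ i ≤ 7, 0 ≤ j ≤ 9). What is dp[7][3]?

2

   ''  A  T  C  A  G  G  G  G  C
''  0  0  0  0  0  0  0  0  0  0
 G  0  0  0  0  0  1  1  1  1  1
 G  0  0  0  0  0  1  2  2  2  2
 C  0  0  0  1  1  1  2  2  2  3
 A  0  1  1  1  2  2  2  2  2  3
 G  0  1  1  1  2  3  3  3  3  3
 G  0  1  1  1  2  3  4  4  4  4
 T  0  1  2  2  2  3  4  4  4  4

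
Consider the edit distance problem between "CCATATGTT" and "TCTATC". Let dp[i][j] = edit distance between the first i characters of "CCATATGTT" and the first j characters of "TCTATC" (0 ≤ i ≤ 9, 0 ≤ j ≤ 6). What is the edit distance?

5

   ''  T  C  T  A  T  C
''  0  1  2  3  4  5  6
 C  1  1  1  2  3  4  5
 C  2  2  1  2  3  4  4
 A  3  3  2  2  2  3  4
 T  4  3  3  2  3  2  3
 A  5  4  4  3  2  3  3
 T  6  5  5  4  3  2  3
 G  7  6  6  5  4  3  3
 T  8  7  7  6  5  4  4
 T  9  8  8  7  6  5  5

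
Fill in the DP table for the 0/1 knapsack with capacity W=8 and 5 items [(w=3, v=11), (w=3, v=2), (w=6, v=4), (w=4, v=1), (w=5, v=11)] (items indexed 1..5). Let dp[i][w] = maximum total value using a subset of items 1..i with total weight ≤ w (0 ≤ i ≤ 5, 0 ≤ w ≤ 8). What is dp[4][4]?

i\w   0   1   2   3   4   5   6   7   8
  0   0   0   0   0   0   0   0   0   0
  1   0   0   0  11  11  11  11  11  11
  2   0   0   0  11  11  11  13  13  13
  3   0   0   0  11  11  11  13  13  13
  4   0   0   0  11  11  11  13  13  13
  5   0   0   0  11  11  11  13  13  22

11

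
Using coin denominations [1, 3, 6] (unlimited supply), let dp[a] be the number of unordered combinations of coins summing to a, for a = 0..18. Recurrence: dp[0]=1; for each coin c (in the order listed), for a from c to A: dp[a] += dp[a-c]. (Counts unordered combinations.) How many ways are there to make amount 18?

16

after  coin     0     1     2     3     4     5     6     7     8     9    10    11    12    13    14    15    16    17    18
          1     1     1     1     1     1     1     1     1     1     1     1     1     1     1     1     1     1     1     1
          3     1     1     1     2     2     2     3     3     3     4     4     4     5     5     5     6     6     6     7
          6     1     1     1     2     2     2     4     4     4     6     6     6     9     9     9    12    12    12    16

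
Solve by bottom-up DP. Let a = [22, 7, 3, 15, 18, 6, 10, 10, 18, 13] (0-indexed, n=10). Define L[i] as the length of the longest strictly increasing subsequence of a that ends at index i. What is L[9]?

   i    0    1    2    3    4    5    6    7    8    9
a[i]   22    7    3   15   18    6   10   10   18   13
L[i]    1    1    1    2    3    2    3    3    4    4

4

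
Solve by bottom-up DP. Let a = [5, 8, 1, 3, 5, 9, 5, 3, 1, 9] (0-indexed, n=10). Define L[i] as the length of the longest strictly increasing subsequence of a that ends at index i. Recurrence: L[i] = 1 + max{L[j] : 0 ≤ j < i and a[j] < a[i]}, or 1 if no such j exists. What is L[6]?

3

   i    0    1    2    3    4    5    6    7    8    9
a[i]    5    8    1    3    5    9    5    3    1    9
L[i]    1    2    1    2    3    4    3    2    1    4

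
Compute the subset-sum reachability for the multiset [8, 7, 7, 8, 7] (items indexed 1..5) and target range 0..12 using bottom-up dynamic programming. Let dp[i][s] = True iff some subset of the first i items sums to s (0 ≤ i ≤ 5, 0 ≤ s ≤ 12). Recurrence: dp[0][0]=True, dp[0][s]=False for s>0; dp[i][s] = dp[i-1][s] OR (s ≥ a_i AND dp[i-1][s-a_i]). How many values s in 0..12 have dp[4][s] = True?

i\s   0   1   2   3   4   5   6   7   8   9  10  11  12
  0   T   F   F   F   F   F   F   F   F   F   F   F   F
  1   T   F   F   F   F   F   F   F   T   F   F   F   F
  2   T   F   F   F   F   F   F   T   T   F   F   F   F
  3   T   F   F   F   F   F   F   T   T   F   F   F   F
  4   T   F   F   F   F   F   F   T   T   F   F   F   F
  5   T   F   F   F   F   F   F   T   T   F   F   F   F

3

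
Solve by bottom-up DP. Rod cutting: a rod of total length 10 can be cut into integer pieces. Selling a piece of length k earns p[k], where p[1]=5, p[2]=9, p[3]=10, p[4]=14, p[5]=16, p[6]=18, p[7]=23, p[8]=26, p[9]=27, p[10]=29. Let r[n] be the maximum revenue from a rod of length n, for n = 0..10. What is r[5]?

25

   n    0    1    2    3    4    5    6    7    8    9   10
r[n]    0    5   10   15   20   25   30   35   40   45   50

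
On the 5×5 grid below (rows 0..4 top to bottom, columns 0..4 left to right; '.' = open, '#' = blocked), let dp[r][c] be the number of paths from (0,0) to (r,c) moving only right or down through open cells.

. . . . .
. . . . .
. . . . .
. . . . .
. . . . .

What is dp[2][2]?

6

r\c   0   1   2   3   4
  0   1   1   1   1   1
  1   1   2   3   4   5
  2   1   3   6  10  15
  3   1   4  10  20  35
  4   1   5  15  35  70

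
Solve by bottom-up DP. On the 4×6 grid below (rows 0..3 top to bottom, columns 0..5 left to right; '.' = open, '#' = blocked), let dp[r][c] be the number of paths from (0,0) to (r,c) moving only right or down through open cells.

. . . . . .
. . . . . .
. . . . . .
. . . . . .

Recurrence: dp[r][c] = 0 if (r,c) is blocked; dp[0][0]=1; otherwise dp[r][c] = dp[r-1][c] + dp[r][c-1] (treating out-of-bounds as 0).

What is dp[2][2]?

r\c   0   1   2   3   4   5
  0   1   1   1   1   1   1
  1   1   2   3   4   5   6
  2   1   3   6  10  15  21
  3   1   4  10  20  35  56

6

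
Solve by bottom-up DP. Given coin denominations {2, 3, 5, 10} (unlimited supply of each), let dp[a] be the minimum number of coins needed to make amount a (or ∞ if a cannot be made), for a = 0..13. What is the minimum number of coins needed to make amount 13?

2

 a  0  1  2  3  4  5  6  7  8  9 10 11 12 13
dp  0  -  1  1  2  1  2  2  2  3  1  3  2  2
(- denotes ∞ / unreachable)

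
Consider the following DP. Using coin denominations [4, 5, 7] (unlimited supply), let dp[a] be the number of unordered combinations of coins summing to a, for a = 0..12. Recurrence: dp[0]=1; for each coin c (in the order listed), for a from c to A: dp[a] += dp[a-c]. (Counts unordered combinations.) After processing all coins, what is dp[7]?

1

after  coin     0     1     2     3     4     5     6     7     8     9    10    11    12
          4     1     0     0     0     1     0     0     0     1     0     0     0     1
          5     1     0     0     0     1     1     0     0     1     1     1     0     1
          7     1     0     0     0     1     1     0     1     1     1     1     1     2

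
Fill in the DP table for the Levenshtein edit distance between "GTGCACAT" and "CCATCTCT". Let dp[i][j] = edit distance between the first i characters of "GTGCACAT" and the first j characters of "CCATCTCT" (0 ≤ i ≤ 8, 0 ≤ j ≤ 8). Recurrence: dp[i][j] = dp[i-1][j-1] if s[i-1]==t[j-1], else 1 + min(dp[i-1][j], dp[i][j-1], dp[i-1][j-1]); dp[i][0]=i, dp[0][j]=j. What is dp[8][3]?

5

   ''  C  C  A  T  C  T  C  T
''  0  1  2  3  4  5  6  7  8
 G  1  1  2  3  4  5  6  7  8
 T  2  2  2  3  3  4  5  6  7
 G  3  3  3  3  4  4  5  6  7
 C  4  3  3  4  4  4  5  5  6
 A  5  4  4  3  4  5  5  6  6
 C  6  5  4  4  4  4  5  5  6
 A  7  6  5  4  5  5  5  6  6
 T  8  7  6  5  4  5  5  6  6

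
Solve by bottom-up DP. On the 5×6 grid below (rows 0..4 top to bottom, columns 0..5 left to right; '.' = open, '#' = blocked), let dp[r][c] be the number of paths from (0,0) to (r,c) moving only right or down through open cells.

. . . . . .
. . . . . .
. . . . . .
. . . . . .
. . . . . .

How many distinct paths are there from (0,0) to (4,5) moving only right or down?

r\c   0   1   2   3   4   5
  0   1   1   1   1   1   1
  1   1   2   3   4   5   6
  2   1   3   6  10  15  21
  3   1   4  10  20  35  56
  4   1   5  15  35  70 126

126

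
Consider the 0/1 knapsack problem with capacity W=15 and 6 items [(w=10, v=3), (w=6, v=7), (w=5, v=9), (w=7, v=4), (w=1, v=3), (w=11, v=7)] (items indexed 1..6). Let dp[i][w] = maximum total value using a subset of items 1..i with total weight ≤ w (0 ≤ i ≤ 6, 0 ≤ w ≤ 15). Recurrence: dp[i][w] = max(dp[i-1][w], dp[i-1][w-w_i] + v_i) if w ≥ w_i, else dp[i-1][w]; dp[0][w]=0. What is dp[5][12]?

i\w   0   1   2   3   4   5   6   7   8   9  10  11  12  13  14  15
  0   0   0   0   0   0   0   0   0   0   0   0   0   0   0   0   0
  1   0   0   0   0   0   0   0   0   0   0   3   3   3   3   3   3
  2   0   0   0   0   0   0   7   7   7   7   7   7   7   7   7   7
  3   0   0   0   0   0   9   9   9   9   9   9  16  16  16  16  16
  4   0   0   0   0   0   9   9   9   9   9   9  16  16  16  16  16
  5   0   3   3   3   3   9  12  12  12  12  12  16  19  19  19  19
  6   0   3   3   3   3   9  12  12  12  12  12  16  19  19  19  19

19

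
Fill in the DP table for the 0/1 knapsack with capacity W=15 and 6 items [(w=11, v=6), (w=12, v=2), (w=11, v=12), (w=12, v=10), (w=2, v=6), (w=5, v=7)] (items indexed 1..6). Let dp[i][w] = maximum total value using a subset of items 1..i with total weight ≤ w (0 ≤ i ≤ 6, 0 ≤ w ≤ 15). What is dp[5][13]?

18

i\w   0   1   2   3   4   5   6   7   8   9  10  11  12  13  14  15
  0   0   0   0   0   0   0   0   0   0   0   0   0   0   0   0   0
  1   0   0   0   0   0   0   0   0   0   0   0   6   6   6   6   6
  2   0   0   0   0   0   0   0   0   0   0   0   6   6   6   6   6
  3   0   0   0   0   0   0   0   0   0   0   0  12  12  12  12  12
  4   0   0   0   0   0   0   0   0   0   0   0  12  12  12  12  12
  5   0   0   6   6   6   6   6   6   6   6   6  12  12  18  18  18
  6   0   0   6   6   6   7   7  13  13  13  13  13  13  18  18  18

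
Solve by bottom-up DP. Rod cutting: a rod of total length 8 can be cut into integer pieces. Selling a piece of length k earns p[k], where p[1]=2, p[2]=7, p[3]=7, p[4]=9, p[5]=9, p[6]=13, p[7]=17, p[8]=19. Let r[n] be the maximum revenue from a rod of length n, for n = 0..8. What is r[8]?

28

   n    0    1    2    3    4    5    6    7    8
r[n]    0    2    7    9   14   16   21   23   28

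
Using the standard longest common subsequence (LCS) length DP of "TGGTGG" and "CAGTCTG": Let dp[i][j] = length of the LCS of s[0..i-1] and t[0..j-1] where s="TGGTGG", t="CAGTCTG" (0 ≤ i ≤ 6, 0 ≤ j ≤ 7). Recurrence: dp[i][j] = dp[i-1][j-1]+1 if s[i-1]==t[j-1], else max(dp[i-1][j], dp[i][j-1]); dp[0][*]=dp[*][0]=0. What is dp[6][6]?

   ''  C  A  G  T  C  T  G
''  0  0  0  0  0  0  0  0
 T  0  0  0  0  1  1  1  1
 G  0  0  0  1  1  1  1  2
 G  0  0  0  1  1  1  1  2
 T  0  0  0  1  2  2  2  2
 G  0  0  0  1  2  2  2  3
 G  0  0  0  1  2  2  2  3

2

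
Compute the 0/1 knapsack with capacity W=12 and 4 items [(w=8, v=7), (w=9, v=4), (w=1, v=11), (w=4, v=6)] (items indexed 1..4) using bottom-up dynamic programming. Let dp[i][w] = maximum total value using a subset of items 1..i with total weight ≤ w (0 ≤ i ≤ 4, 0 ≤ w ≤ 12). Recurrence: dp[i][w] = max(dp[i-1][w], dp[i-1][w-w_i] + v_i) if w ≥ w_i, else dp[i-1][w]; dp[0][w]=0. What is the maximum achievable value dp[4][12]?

i\w   0   1   2   3   4   5   6   7   8   9  10  11  12
  0   0   0   0   0   0   0   0   0   0   0   0   0   0
  1   0   0   0   0   0   0   0   0   7   7   7   7   7
  2   0   0   0   0   0   0   0   0   7   7   7   7   7
  3   0  11  11  11  11  11  11  11  11  18  18  18  18
  4   0  11  11  11  11  17  17  17  17  18  18  18  18

18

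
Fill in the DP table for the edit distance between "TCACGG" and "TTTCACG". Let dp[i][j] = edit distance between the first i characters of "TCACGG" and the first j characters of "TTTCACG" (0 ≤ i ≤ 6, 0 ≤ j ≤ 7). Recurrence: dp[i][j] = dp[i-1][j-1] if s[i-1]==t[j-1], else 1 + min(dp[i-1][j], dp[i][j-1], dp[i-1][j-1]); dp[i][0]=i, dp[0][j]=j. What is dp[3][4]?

3

   ''  T  T  T  C  A  C  G
''  0  1  2  3  4  5  6  7
 T  1  0  1  2  3  4  5  6
 C  2  1  1  2  2  3  4  5
 A  3  2  2  2  3  2  3  4
 C  4  3  3  3  2  3  2  3
 G  5  4  4  4  3  3  3  2
 G  6  5  5  5  4  4  4  3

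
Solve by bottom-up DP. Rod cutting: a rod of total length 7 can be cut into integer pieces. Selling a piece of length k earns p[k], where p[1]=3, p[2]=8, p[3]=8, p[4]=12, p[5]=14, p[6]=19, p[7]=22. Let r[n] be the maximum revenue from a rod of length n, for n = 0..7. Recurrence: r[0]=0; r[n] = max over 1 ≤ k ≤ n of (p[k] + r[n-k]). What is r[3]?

   n    0    1    2    3    4    5    6    7
r[n]    0    3    8   11   16   19   24   27

11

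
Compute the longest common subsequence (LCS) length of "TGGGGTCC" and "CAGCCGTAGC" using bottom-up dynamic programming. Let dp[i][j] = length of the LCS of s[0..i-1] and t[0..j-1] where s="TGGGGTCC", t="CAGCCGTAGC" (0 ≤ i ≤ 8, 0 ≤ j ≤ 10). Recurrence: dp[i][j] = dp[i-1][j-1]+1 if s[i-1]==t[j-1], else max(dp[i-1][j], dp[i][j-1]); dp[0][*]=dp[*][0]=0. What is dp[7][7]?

3

   ''  C  A  G  C  C  G  T  A  G  C
''  0  0  0  0  0  0  0  0  0  0  0
 T  0  0  0  0  0  0  0  1  1  1  1
 G  0  0  0  1  1  1  1  1  1  2  2
 G  0  0  0  1  1  1  2  2  2  2  2
 G  0  0  0  1  1  1  2  2  2  3  3
 G  0  0  0  1  1  1  2  2  2  3  3
 T  0  0  0  1  1  1  2  3  3  3  3
 C  0  1  1  1  2  2  2  3  3  3  4
 C  0  1  1  1  2  3  3  3  3  3  4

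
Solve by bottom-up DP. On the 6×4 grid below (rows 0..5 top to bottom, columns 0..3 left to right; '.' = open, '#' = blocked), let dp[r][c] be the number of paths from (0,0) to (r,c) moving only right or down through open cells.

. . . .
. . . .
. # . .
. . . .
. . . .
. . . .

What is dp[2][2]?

r\c   0   1   2   3
  0   1   1   1   1
  1   1   2   3   4
  2   1   0   3   7
  3   1   1   4  11
  4   1   2   6  17
  5   1   3   9  26

3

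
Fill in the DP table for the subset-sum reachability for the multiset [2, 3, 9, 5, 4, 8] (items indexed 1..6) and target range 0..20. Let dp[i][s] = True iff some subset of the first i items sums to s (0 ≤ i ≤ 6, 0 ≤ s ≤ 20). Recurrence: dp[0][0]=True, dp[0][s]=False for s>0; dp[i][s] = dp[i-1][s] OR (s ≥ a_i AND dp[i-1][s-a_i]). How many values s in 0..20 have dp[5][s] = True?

i\s   0   1   2   3   4   5   6   7   8   9  10  11  12  13  14  15  16  17  18  19  20
  0   T   F   F   F   F   F   F   F   F   F   F   F   F   F   F   F   F   F   F   F   F
  1   T   F   T   F   F   F   F   F   F   F   F   F   F   F   F   F   F   F   F   F   F
  2   T   F   T   T   F   T   F   F   F   F   F   F   F   F   F   F   F   F   F   F   F
  3   T   F   T   T   F   T   F   F   F   T   F   T   T   F   T   F   F   F   F   F   F
  4   T   F   T   T   F   T   F   T   T   T   T   T   T   F   T   F   T   T   F   T   F
  5   T   F   T   T   T   T   T   T   T   T   T   T   T   T   T   T   T   T   T   T   T
  6   T   F   T   T   T   T   T   T   T   T   T   T   T   T   T   T   T   T   T   T   T

20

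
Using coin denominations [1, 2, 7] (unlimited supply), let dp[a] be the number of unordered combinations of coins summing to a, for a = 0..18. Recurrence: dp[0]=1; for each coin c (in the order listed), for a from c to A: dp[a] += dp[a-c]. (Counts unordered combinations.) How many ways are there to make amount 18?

19

after  coin     0     1     2     3     4     5     6     7     8     9    10    11    12    13    14    15    16    17    18
          1     1     1     1     1     1     1     1     1     1     1     1     1     1     1     1     1     1     1     1
          2     1     1     2     2     3     3     4     4     5     5     6     6     7     7     8     8     9     9    10
          7     1     1     2     2     3     3     4     5     6     7     8     9    10    11    13    14    16    17    19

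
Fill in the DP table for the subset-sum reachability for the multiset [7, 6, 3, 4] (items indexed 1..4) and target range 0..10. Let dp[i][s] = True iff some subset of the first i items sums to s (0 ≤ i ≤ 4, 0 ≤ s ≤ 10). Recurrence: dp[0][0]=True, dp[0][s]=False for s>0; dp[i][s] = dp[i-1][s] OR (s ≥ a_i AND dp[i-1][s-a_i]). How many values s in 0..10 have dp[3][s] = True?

i\s   0   1   2   3   4   5   6   7   8   9  10
  0   T   F   F   F   F   F   F   F   F   F   F
  1   T   F   F   F   F   F   F   T   F   F   F
  2   T   F   F   F   F   F   T   T   F   F   F
  3   T   F   F   T   F   F   T   T   F   T   T
  4   T   F   F   T   T   F   T   T   F   T   T

6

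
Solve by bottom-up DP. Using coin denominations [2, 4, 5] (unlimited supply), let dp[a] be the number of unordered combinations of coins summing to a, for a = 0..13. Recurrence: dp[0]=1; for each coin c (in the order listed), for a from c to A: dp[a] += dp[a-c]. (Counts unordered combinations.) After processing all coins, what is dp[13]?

3

after  coin     0     1     2     3     4     5     6     7     8     9    10    11    12    13
          2     1     0     1     0     1     0     1     0     1     0     1     0     1     0
          4     1     0     1     0     2     0     2     0     3     0     3     0     4     0
          5     1     0     1     0     2     1     2     1     3     2     4     2     5     3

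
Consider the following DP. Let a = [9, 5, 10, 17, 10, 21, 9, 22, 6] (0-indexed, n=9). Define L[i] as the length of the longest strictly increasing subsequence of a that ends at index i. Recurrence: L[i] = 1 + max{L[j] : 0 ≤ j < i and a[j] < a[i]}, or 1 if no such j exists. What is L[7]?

5

   i    0    1    2    3    4    5    6    7    8
a[i]    9    5   10   17   10   21    9   22    6
L[i]    1    1    2    3    2    4    2    5    2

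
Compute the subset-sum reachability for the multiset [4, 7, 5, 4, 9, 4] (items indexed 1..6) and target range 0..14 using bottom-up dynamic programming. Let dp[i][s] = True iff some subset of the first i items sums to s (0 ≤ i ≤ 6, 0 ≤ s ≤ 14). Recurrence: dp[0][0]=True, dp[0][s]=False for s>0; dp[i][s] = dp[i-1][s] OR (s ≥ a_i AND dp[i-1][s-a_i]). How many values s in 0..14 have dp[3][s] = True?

i\s   0   1   2   3   4   5   6   7   8   9  10  11  12  13  14
  0   T   F   F   F   F   F   F   F   F   F   F   F   F   F   F
  1   T   F   F   F   T   F   F   F   F   F   F   F   F   F   F
  2   T   F   F   F   T   F   F   T   F   F   F   T   F   F   F
  3   T   F   F   F   T   T   F   T   F   T   F   T   T   F   F
  4   T   F   F   F   T   T   F   T   T   T   F   T   T   T   F
  5   T   F   F   F   T   T   F   T   T   T   F   T   T   T   T
  6   T   F   F   F   T   T   F   T   T   T   F   T   T   T   T

7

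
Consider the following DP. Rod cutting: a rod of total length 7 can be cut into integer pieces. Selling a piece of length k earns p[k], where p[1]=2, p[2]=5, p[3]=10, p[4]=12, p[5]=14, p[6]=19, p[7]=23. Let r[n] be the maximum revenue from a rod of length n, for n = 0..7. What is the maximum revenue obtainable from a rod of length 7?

23

   n    0    1    2    3    4    5    6    7
r[n]    0    2    5   10   12   15   20   23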